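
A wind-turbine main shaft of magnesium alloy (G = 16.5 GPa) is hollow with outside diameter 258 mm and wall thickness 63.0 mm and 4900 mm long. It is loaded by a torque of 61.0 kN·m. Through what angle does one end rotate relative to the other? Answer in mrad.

J = π(d_o⁴ − d_i⁴)/32 = π(0.258⁴ − 0.132⁴)/32 = 4.052×10^-4 m⁴.
θ = T·L/(G·J) = 61000 × 4.90 / (16.5×10⁹ × 4.052×10^-4) = 0.04471 rad.

44.7 mrad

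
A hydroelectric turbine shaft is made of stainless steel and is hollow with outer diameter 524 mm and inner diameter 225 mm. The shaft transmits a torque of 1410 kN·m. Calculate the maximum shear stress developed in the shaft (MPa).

51.7 MPa

J = π(d_o⁴ − d_i⁴)/32 = π(0.524⁴ − 0.225⁴)/32 = 7.150×10^-3 m⁴.
τ_max = T·r/J = 1.410e6 × 0.262 / 7.150×10^-3 = 5.167×10^7 Pa.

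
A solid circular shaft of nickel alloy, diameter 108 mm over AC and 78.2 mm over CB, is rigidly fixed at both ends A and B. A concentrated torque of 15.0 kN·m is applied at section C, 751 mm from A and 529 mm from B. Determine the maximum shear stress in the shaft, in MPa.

Compatibility: T_A·a/J_AC = T_B·b/J_CB with T_A + T_B = T₀.
J_AC = 1.34×10^-5 m⁴, J_CB = 3.67×10^-6 m⁴, so T_A = T₀·(J_AC/a)/((J_AC/a)+(J_CB/b)) = 10790 N·m, T_B = 4210 N·m.
τ in each portion: τ_AC = 4.36×10^7 Pa, τ_CB = 4.48×10^7 Pa; maximum is in CB.
τ_max = T_CB·r/J = 4210·0.0391/3.67×10^-6 = 4.484×10^7 Pa.

44.8 MPa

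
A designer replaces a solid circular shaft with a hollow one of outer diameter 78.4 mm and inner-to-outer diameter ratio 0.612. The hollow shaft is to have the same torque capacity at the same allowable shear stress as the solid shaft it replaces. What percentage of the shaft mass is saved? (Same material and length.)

30.8 %

Equal τ_max and T ⇒ the solid shaft needs d_s³ = d_o³(1−k⁴), so d_s = 78.4·(1−0.612⁴)^(1/3) = 74.55 mm.
Area ratio A_h/A_s = d_o²(1−k²)/d_s² = (1−k²)/(1−k⁴)^(2/3) = 0.6918.
Mass saving = 1 − 0.6918 = 30.8 %.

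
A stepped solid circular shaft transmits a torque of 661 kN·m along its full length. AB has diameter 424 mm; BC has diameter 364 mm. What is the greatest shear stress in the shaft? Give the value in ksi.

10.1 ksi

Under the same torque, τ_max = 16T/(πd³) is largest where d is smallest — segment BC (d = 364 mm).
τ_max = 16·661000/(π·(0.364)³) = 6.980×10^7 Pa.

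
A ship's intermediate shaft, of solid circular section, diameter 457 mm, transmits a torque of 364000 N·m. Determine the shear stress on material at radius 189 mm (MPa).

16.1 MPa

J = πd⁴/32 = π(0.457)⁴/32 = 4.282×10^-3 m⁴.
Shear stress varies linearly with radius: τ = T·r/J = 364000 × 0.189 / 4.282×10^-3 = 1.607×10^7 Pa.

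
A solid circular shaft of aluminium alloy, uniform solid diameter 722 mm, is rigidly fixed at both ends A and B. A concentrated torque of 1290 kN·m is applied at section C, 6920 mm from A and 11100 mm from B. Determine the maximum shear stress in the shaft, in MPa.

With uniform GJ and both ends fixed, compatibility θ_AC = θ_CB gives T_A·a = T_B·b, together with T_A + T_B = T₀.
T_A = T₀·b/(a+b) = 1.290e6·11100/18020 = 794600 N·m; T_B = 495400 N·m.
τ in each portion: τ_AC = 1.08×10^7 Pa, τ_CB = 6.70×10^6 Pa; maximum is in AC.
τ_max = T_AC·r/J = 794600·0.361/0.0267 = 1.075×10^7 Pa.

10.8 MPa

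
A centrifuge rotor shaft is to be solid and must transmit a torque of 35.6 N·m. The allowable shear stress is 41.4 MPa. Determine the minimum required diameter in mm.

16.4 mm

For a solid shaft τ_max = 16T/(πd³), so d = (16T/(π τ_allow))^(1/3) = (16·35.60/(π·4.14×10^7))^(1/3) = 0.01636 m.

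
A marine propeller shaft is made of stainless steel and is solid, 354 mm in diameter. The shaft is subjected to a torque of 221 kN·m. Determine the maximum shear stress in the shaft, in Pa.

2.54e7 Pa

J = πd⁴/32 = π(0.354)⁴/32 = 1.542×10^-3 m⁴.
τ_max = T·r/J = 221000 × 0.177 / 1.542×10^-3 = 2.537×10^7 Pa.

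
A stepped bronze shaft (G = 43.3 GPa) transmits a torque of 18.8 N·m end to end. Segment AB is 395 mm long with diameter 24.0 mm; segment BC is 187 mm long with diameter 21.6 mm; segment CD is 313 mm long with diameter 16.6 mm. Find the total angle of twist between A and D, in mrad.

J_AB = π(0.0240)⁴/32 = 3.26×10^-8 m⁴; J_BC = π(0.0216)⁴/32 = 2.14×10^-8 m⁴; J_CD = π(0.0166)⁴/32 = 7.45×10^-9 m⁴.
θ = (T/G)·Σ L_i/J_i = (18.80/43.3×10⁹)·(0.395/3.26×10^-8 + 0.187/2.14×10^-8 + 0.313/7.45×10^-9) = 0.02729 rad.

27.3 mrad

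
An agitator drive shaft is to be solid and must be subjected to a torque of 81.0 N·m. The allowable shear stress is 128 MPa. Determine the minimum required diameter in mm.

14.8 mm

For a solid shaft τ_max = 16T/(πd³), so d = (16T/(π τ_allow))^(1/3) = (16·81.00/(π·1.28×10^8))^(1/3) = 0.01477 m.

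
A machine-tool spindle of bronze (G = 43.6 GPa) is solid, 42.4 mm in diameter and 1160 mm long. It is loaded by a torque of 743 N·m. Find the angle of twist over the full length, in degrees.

J = πd⁴/32 = π(0.0424)⁴/32 = 3.173×10^-7 m⁴.
θ = T·L/(G·J) = 743.0 × 1.16 / (43.6×10⁹ × 3.173×10^-7) = 0.06230 rad.

3.57°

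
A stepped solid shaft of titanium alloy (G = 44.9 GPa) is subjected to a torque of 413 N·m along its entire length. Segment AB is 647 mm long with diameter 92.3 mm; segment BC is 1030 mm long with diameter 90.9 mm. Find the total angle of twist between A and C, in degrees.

J_AB = π(0.0923)⁴/32 = 7.13×10^-6 m⁴; J_BC = π(0.0909)⁴/32 = 6.70×10^-6 m⁴.
θ = (T/G)·Σ L_i/J_i = (413.0/44.9×10⁹)·(0.647/7.13×10^-6 + 1.03/6.70×10^-6) = 2.249×10^-3 rad.

0.129°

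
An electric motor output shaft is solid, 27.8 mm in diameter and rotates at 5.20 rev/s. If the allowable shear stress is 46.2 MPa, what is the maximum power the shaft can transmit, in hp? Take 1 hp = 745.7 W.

J = πd⁴/32 = π(0.0278)⁴/32 = 5.864×10^-8 m⁴.
T_max = τ_allow·J/r = 4.62×10^7 × 5.864×10^-8 / 0.0139 = 194.9 N·m.
ω = 2π·5.20 = 32.67 rad/s, so P_max = T_max·ω = 6368 W.

8.54 hp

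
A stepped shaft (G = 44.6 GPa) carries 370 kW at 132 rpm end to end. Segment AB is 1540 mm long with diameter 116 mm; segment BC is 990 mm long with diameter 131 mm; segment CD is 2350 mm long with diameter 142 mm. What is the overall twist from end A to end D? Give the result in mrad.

108 mrad

ω = 2π·132/60 = 13.82 rad/s, so T = P/ω = 370×10³ / 13.82 = 26770 N·m.
J_AB = π(0.116)⁴/32 = 1.78×10^-5 m⁴; J_BC = π(0.131)⁴/32 = 2.89×10^-5 m⁴; J_CD = π(0.142)⁴/32 = 3.99×10^-5 m⁴.
θ = (T/G)·Σ L_i/J_i = (26770/44.6×10⁹)·(1.54/1.78×10^-5 + 0.990/2.89×10^-5 + 2.35/3.99×10^-5) = 0.1079 rad.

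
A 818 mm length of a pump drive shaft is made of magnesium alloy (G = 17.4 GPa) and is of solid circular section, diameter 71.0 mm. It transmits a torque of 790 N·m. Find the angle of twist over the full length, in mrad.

J = πd⁴/32 = π(0.0710)⁴/32 = 2.495×10^-6 m⁴.
θ = T·L/(G·J) = 790.0 × 0.818 / (17.4×10⁹ × 2.495×10^-6) = 0.01489 rad.

14.9 mrad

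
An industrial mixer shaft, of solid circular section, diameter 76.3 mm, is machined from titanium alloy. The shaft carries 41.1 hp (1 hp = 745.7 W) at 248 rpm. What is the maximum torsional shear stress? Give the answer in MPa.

13.5 MPa

ω = 2π·248/60 = 25.97 rad/s, so T = P/ω = 41.1×745.7 / 25.97 = 1180 N·m.
J = πd⁴/32 = π(0.0763)⁴/32 = 3.327×10^-6 m⁴.
τ_max = T·r/J = 1180 × 0.0381 / 3.327×10^-6 = 1.353×10^7 Pa.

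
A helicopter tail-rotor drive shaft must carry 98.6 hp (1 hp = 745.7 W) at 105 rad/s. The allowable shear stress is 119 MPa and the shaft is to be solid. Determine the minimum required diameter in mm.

31.1 mm

ω = 105 rad/s, so T = P/ω = 98.6×745.7 / 105.0 = 700.2 N·m.
For a solid shaft τ_max = 16T/(πd³), so d = (16T/(π τ_allow))^(1/3) = (16·700.2/(π·1.19×10^8))^(1/3) = 0.03106 m.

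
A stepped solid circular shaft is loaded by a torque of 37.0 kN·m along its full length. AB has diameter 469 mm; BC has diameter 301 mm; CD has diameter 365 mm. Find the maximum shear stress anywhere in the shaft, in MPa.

Under the same torque, τ_max = 16T/(πd³) is largest where d is smallest — segment BC (d = 301 mm).
τ_max = 16·37000/(π·(0.301)³) = 6.910×10^6 Pa.

6.91 MPa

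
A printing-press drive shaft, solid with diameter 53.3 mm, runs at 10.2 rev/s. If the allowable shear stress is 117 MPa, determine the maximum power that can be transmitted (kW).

J = πd⁴/32 = π(0.0533)⁴/32 = 7.923×10^-7 m⁴.
T_max = τ_allow·J/r = 1.17×10^8 × 7.923×10^-7 / 0.0267 = 3479 N·m.
ω = 2π·10.2 = 64.09 rad/s, so P_max = T_max·ω = 2.229×10^5 W.

223 kW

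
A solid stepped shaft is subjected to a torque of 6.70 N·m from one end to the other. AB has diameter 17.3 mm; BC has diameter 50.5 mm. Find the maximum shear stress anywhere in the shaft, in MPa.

Under the same torque, τ_max = 16T/(πd³) is largest where d is smallest — segment AB (d = 17.3 mm).
τ_max = 16·6.700/(π·(0.0173)³) = 6.590×10^6 Pa.

6.59 MPa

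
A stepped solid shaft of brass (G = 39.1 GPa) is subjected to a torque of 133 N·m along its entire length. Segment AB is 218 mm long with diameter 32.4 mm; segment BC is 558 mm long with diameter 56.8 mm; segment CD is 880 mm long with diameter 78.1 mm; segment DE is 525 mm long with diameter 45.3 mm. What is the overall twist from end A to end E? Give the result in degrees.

J_AB = π(0.0324)⁴/32 = 1.08×10^-7 m⁴; J_BC = π(0.0568)⁴/32 = 1.02×10^-6 m⁴; J_CD = π(0.0781)⁴/32 = 3.65×10^-6 m⁴; J_DE = π(0.0453)⁴/32 = 4.13×10^-7 m⁴.
θ = (T/G)·Σ L_i/J_i = (133.0/39.1×10⁹)·(0.218/1.08×10^-7 + 0.558/1.02×10^-6 + 0.880/3.65×10^-6 + 0.525/4.13×10^-7) = 0.01385 rad.

0.794°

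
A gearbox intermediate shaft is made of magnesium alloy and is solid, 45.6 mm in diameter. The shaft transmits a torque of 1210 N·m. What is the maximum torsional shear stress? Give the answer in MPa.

65.0 MPa

J = πd⁴/32 = π(0.0456)⁴/32 = 4.245×10^-7 m⁴.
τ_max = T·r/J = 1210 × 0.0228 / 4.245×10^-7 = 6.499×10^7 Pa.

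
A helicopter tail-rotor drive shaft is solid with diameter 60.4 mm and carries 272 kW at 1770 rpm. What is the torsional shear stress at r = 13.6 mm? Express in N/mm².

ω = 2π·1770/60 = 185.4 rad/s, so T = P/ω = 272×10³ / 185.4 = 1467 N·m.
J = πd⁴/32 = π(0.0604)⁴/32 = 1.307×10^-6 m⁴.
Shear stress varies linearly with radius: τ = T·r/J = 1467 × 0.0136 / 1.307×10^-6 = 1.527×10^7 Pa.

15.3 N/mm²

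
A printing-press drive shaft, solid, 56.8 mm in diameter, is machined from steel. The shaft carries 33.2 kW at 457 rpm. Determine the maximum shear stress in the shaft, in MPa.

19.3 MPa

ω = 2π·457/60 = 47.86 rad/s, so T = P/ω = 33.2×10³ / 47.86 = 693.7 N·m.
J = πd⁴/32 = π(0.0568)⁴/32 = 1.022×10^-6 m⁴.
τ_max = T·r/J = 693.7 × 0.0284 / 1.022×10^-6 = 1.928×10^7 Pa.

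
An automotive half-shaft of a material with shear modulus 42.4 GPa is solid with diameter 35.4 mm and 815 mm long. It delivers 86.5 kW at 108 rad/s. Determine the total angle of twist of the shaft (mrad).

ω = 108 rad/s, so T = P/ω = 86.5×10³ / 108.0 = 800.9 N·m.
J = πd⁴/32 = π(0.0354)⁴/32 = 1.542×10^-7 m⁴.
θ = T·L/(G·J) = 800.9 × 0.815 / (42.4×10⁹ × 1.542×10^-7) = 0.09986 rad.

99.9 mrad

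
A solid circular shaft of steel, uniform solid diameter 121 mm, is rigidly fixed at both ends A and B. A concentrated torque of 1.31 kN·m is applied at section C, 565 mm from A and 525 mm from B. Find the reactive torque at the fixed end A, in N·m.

With uniform GJ and both ends fixed, compatibility θ_AC = θ_CB gives T_A·a = T_B·b, together with T_A + T_B = T₀.
T_A = T₀·b/(a+b) = 1310·525/1090 = 631.0 N·m; T_B = 679.0 N·m.

631 N·m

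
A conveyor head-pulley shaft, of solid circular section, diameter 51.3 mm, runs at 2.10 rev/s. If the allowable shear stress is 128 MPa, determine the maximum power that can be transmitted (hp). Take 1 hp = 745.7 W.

J = πd⁴/32 = π(0.0513)⁴/32 = 6.799×10^-7 m⁴.
T_max = τ_allow·J/r = 1.28×10^8 × 6.799×10^-7 / 0.0256 = 3393 N·m.
ω = 2π·2.10 = 13.19 rad/s, so P_max = T_max·ω = 4.477×10^4 W.

60.0 hp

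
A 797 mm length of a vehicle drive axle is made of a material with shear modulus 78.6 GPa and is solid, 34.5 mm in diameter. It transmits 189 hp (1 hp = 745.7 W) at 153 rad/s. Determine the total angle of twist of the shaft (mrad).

67.2 mrad

ω = 153 rad/s, so T = P/ω = 189×745.7 / 153.0 = 921.2 N·m.
J = πd⁴/32 = π(0.0345)⁴/32 = 1.391×10^-7 m⁴.
θ = T·L/(G·J) = 921.2 × 0.797 / (78.6×10⁹ × 1.391×10^-7) = 0.06716 rad.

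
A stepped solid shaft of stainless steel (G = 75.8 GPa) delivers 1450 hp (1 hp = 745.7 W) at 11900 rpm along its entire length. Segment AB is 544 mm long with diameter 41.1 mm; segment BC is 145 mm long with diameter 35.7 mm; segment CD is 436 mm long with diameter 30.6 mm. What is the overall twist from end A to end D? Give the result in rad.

ω = 2π·11900/60 = 1246 rad/s, so T = P/ω = 1450×745.7 / 1246 = 867.7 N·m.
J_AB = π(0.0411)⁴/32 = 2.80×10^-7 m⁴; J_BC = π(0.0357)⁴/32 = 1.59×10^-7 m⁴; J_CD = π(0.0306)⁴/32 = 8.61×10^-8 m⁴.
θ = (T/G)·Σ L_i/J_i = (867.7/75.8×10⁹)·(0.544/2.80×10^-7 + 0.145/1.59×10^-7 + 0.436/8.61×10^-8) = 0.09062 rad.

0.0906 rad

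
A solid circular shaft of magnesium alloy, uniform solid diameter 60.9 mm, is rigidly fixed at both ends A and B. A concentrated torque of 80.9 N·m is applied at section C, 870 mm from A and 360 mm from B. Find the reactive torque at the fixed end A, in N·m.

23.7 N·m

With uniform GJ and both ends fixed, compatibility θ_AC = θ_CB gives T_A·a = T_B·b, together with T_A + T_B = T₀.
T_A = T₀·b/(a+b) = 80.90·360/1230 = 23.68 N·m; T_B = 57.22 N·m.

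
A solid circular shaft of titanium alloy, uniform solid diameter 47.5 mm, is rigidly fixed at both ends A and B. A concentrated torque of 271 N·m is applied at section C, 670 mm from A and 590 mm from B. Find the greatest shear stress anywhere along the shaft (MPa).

6.85 MPa

With uniform GJ and both ends fixed, compatibility θ_AC = θ_CB gives T_A·a = T_B·b, together with T_A + T_B = T₀.
T_A = T₀·b/(a+b) = 271.0·590/1260 = 126.9 N·m; T_B = 144.1 N·m.
τ in each portion: τ_AC = 6.03×10^6 Pa, τ_CB = 6.85×10^6 Pa; maximum is in CB.
τ_max = T_CB·r/J = 144.1·0.0238/5.00×10^-7 = 6.848×10^6 Pa.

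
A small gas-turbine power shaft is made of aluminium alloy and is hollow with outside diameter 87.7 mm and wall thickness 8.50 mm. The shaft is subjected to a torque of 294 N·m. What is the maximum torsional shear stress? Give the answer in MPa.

J = π(d_o⁴ − d_i⁴)/32 = π(0.0877⁴ − 0.0707⁴)/32 = 3.355×10^-6 m⁴.
τ_max = T·r/J = 294.0 × 0.0439 / 3.355×10^-6 = 3.843×10^6 Pa.

3.84 MPa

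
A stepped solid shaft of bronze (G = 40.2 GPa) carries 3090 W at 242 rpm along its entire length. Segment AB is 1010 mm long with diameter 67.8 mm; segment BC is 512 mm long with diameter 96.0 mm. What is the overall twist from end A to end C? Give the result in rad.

ω = 2π·242/60 = 25.34 rad/s, so T = P/ω = 3090 / 25.34 = 121.9 N·m.
J_AB = π(0.0678)⁴/32 = 2.07×10^-6 m⁴; J_BC = π(0.0960)⁴/32 = 8.34×10^-6 m⁴.
θ = (T/G)·Σ L_i/J_i = (121.9/40.2×10⁹)·(1.01/2.07×10^-6 + 0.512/8.34×10^-6) = 1.663×10^-3 rad.

0.00166 rad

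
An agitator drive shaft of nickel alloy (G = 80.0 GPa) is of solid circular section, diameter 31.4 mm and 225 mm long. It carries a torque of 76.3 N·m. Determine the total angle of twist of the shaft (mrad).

J = πd⁴/32 = π(0.0314)⁴/32 = 9.544×10^-8 m⁴.
θ = T·L/(G·J) = 76.30 × 0.225 / (80.0×10⁹ × 9.544×10^-8) = 2.249×10^-3 rad.

2.25 mrad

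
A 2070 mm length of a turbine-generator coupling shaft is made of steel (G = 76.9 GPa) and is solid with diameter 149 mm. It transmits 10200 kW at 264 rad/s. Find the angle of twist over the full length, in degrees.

1.23°

ω = 264 rad/s, so T = P/ω = 10200×10³ / 264.0 = 38640 N·m.
J = πd⁴/32 = π(0.149)⁴/32 = 4.839×10^-5 m⁴.
θ = T·L/(G·J) = 38640 × 2.07 / (76.9×10⁹ × 4.839×10^-5) = 0.02149 rad.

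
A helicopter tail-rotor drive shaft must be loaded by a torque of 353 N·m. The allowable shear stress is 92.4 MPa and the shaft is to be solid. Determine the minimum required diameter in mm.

For a solid shaft τ_max = 16T/(πd³), so d = (16T/(π τ_allow))^(1/3) = (16·353.0/(π·9.24×10^7))^(1/3) = 0.02690 m.

26.9 mm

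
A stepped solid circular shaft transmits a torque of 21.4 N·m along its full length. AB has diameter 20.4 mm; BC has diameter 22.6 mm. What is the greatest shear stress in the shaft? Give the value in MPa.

12.8 MPa

Under the same torque, τ_max = 16T/(πd³) is largest where d is smallest — segment AB (d = 20.4 mm).
τ_max = 16·21.40/(π·(0.0204)³) = 1.284×10^7 Pa.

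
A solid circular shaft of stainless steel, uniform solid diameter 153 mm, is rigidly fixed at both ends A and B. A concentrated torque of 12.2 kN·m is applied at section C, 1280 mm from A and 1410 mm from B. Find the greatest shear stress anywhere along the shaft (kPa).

With uniform GJ and both ends fixed, compatibility θ_AC = θ_CB gives T_A·a = T_B·b, together with T_A + T_B = T₀.
T_A = T₀·b/(a+b) = 12200·1410/2690 = 6395 N·m; T_B = 5805 N·m.
τ in each portion: τ_AC = 9.09×10^6 Pa, τ_CB = 8.25×10^6 Pa; maximum is in AC.
τ_max = T_AC·r/J = 6395·0.0765/5.38×10^-5 = 9.093×10^6 Pa.

9090 kPa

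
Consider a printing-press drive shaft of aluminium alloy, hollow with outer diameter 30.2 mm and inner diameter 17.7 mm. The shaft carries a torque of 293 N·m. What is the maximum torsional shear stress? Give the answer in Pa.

6.14e7 Pa

J = π(d_o⁴ − d_i⁴)/32 = π(0.0302⁴ − 0.0177⁴)/32 = 7.203×10^-8 m⁴.
τ_max = T·r/J = 293.0 × 0.0151 / 7.203×10^-8 = 6.143×10^7 Pa.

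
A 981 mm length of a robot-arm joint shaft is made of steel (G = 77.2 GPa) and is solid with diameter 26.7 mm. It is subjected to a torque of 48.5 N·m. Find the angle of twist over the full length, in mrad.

J = πd⁴/32 = π(0.0267)⁴/32 = 4.989×10^-8 m⁴.
θ = T·L/(G·J) = 48.50 × 0.981 / (77.2×10⁹ × 4.989×10^-8) = 0.01235 rad.

12.4 mrad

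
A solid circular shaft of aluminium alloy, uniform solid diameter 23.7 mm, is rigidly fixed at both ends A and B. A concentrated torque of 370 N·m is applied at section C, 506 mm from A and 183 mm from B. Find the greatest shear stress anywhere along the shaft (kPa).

With uniform GJ and both ends fixed, compatibility θ_AC = θ_CB gives T_A·a = T_B·b, together with T_A + T_B = T₀.
T_A = T₀·b/(a+b) = 370.0·183/689.0 = 98.27 N·m; T_B = 271.7 N·m.
τ in each portion: τ_AC = 3.76×10^7 Pa, τ_CB = 1.04×10^8 Pa; maximum is in CB.
τ_max = T_CB·r/J = 271.7·0.0118/3.10×10^-8 = 1.040×10^8 Pa.

104000 kPa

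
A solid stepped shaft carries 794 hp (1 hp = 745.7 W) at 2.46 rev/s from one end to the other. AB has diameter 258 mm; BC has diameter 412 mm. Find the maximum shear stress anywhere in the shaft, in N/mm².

11.4 N/mm²

ω = 2π·2.46 = 15.46 rad/s, so T = P/ω = 794×745.7 / 15.46 = 38310 N·m.
Under the same torque, τ_max = 16T/(πd³) is largest where d is smallest — segment AB (d = 258 mm).
τ_max = 16·38310/(π·(0.258)³) = 1.136×10^7 Pa.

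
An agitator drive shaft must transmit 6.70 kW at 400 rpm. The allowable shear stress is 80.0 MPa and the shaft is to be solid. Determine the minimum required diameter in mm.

21.7 mm

ω = 2π·400/60 = 41.89 rad/s, so T = P/ω = 6.70×10³ / 41.89 = 160.0 N·m.
For a solid shaft τ_max = 16T/(πd³), so d = (16T/(π τ_allow))^(1/3) = (16·160.0/(π·8.00×10^7))^(1/3) = 0.02167 m.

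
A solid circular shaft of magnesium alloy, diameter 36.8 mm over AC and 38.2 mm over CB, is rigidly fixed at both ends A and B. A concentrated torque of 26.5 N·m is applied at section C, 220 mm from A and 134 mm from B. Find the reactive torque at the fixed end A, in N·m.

9.12 N·m

Compatibility: T_A·a/J_AC = T_B·b/J_CB with T_A + T_B = T₀.
J_AC = 1.80×10^-7 m⁴, J_CB = 2.09×10^-7 m⁴, so T_A = T₀·(J_AC/a)/((J_AC/a)+(J_CB/b)) = 9.118 N·m, T_B = 17.38 N·m.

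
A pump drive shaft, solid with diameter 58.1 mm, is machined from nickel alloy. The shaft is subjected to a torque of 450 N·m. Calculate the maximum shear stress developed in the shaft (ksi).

J = πd⁴/32 = π(0.0581)⁴/32 = 1.119×10^-6 m⁴.
τ_max = T·r/J = 450.0 × 0.0290 / 1.119×10^-6 = 1.169×10^7 Pa.

1.69 ksi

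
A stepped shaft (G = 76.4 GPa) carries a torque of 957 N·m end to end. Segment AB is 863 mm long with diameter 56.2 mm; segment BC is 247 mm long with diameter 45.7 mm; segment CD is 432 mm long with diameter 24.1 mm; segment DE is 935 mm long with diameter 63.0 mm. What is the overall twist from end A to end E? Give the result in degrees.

10.8°

J_AB = π(0.0562)⁴/32 = 9.79×10^-7 m⁴; J_BC = π(0.0457)⁴/32 = 4.28×10^-7 m⁴; J_CD = π(0.0241)⁴/32 = 3.31×10^-8 m⁴; J_DE = π(0.0630)⁴/32 = 1.55×10^-6 m⁴.
θ = (T/G)·Σ L_i/J_i = (957.0/76.4×10⁹)·(0.863/9.79×10^-7 + 0.247/4.28×10^-7 + 0.432/3.31×10^-8 + 0.935/1.55×10^-6) = 0.1892 rad.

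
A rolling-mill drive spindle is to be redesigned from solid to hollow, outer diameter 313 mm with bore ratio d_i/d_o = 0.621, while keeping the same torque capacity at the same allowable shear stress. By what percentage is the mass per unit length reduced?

31.6 %

Equal τ_max and T ⇒ the solid shaft needs d_s³ = d_o³(1−k⁴), so d_s = 313·(1−0.621⁴)^(1/3) = 296.6 mm.
Area ratio A_h/A_s = d_o²(1−k²)/d_s² = (1−k²)/(1−k⁴)^(2/3) = 0.6840.
Mass saving = 1 − 0.6840 = 31.6 %.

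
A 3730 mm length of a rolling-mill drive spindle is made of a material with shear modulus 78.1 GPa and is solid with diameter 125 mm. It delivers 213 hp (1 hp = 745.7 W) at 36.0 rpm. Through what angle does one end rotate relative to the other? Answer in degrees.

4.81°

ω = 2π·36.0/60 = 3.770 rad/s, so T = P/ω = 213×745.7 / 3.770 = 42130 N·m.
J = πd⁴/32 = π(0.125)⁴/32 = 2.397×10^-5 m⁴.
θ = T·L/(G·J) = 42130 × 3.73 / (78.1×10⁹ × 2.397×10^-5) = 0.08395 rad.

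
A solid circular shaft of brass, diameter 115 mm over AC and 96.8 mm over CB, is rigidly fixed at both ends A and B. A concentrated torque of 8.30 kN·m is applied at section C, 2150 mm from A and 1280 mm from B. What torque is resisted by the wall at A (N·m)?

4500 N·m

Compatibility: T_A·a/J_AC = T_B·b/J_CB with T_A + T_B = T₀.
J_AC = 1.72×10^-5 m⁴, J_CB = 8.62×10^-6 m⁴, so T_A = T₀·(J_AC/a)/((J_AC/a)+(J_CB/b)) = 4503 N·m, T_B = 3797 N·m.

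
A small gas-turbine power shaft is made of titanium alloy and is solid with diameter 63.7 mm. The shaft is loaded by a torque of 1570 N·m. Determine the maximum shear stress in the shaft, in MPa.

J = πd⁴/32 = π(0.0637)⁴/32 = 1.616×10^-6 m⁴.
τ_max = T·r/J = 1570 × 0.0319 / 1.616×10^-6 = 3.094×10^7 Pa.

30.9 MPa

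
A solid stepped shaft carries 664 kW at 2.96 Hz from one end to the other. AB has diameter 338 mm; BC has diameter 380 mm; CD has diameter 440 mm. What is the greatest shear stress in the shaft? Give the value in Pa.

4.71e6 Pa

ω = 2π·2.96 = 18.60 rad/s, so T = P/ω = 664×10³ / 18.60 = 35700 N·m.
Under the same torque, τ_max = 16T/(πd³) is largest where d is smallest — segment AB (d = 338 mm).
τ_max = 16·35700/(π·(0.338)³) = 4.709×10^6 Pa.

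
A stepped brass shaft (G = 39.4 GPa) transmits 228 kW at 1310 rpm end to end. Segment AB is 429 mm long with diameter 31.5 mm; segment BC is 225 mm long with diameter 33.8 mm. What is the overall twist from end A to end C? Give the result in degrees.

15.0°

ω = 2π·1310/60 = 137.2 rad/s, so T = P/ω = 228×10³ / 137.2 = 1662 N·m.
J_AB = π(0.0315)⁴/32 = 9.67×10^-8 m⁴; J_BC = π(0.0338)⁴/32 = 1.28×10^-7 m⁴.
θ = (T/G)·Σ L_i/J_i = (1662/39.4×10⁹)·(0.429/9.67×10^-8 + 0.225/1.28×10^-7) = 0.2613 rad.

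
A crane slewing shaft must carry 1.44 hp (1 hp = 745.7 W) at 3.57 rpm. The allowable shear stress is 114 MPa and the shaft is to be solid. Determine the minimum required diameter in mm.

ω = 2π·3.57/60 = 0.3738 rad/s, so T = P/ω = 1.44×745.7 / 0.3738 = 2872 N·m.
For a solid shaft τ_max = 16T/(πd³), so d = (16T/(π τ_allow))^(1/3) = (16·2872/(π·1.14×10^8))^(1/3) = 0.05044 m.

50.4 mm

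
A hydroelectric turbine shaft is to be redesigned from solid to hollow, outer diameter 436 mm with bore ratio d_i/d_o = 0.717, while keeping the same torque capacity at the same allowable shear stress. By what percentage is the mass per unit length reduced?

40.4 %

Equal τ_max and T ⇒ the solid shaft needs d_s³ = d_o³(1−k⁴), so d_s = 436·(1−0.717⁴)^(1/3) = 393.6 mm.
Area ratio A_h/A_s = d_o²(1−k²)/d_s² = (1−k²)/(1−k⁴)^(2/3) = 0.5962.
Mass saving = 1 − 0.5962 = 40.4 %.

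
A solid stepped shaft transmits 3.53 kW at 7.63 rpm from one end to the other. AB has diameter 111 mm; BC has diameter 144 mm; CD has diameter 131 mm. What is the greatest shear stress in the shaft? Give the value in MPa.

16.5 MPa

ω = 2π·7.63/60 = 0.7990 rad/s, so T = P/ω = 3.53×10³ / 0.7990 = 4418 N·m.
Under the same torque, τ_max = 16T/(πd³) is largest where d is smallest — segment AB (d = 111 mm).
τ_max = 16·4418/(π·(0.111)³) = 1.645×10^7 Pa.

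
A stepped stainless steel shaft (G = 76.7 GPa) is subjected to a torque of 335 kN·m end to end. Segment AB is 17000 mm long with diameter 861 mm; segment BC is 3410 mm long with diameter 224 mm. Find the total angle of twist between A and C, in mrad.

J_AB = π(0.861)⁴/32 = 0.0540 m⁴; J_BC = π(0.224)⁴/32 = 2.47×10^-4 m⁴.
θ = (T/G)·Σ L_i/J_i = (335000/76.7×10⁹)·(17.0/0.0540 + 3.41/2.47×10^-4) = 0.06163 rad.

61.6 mrad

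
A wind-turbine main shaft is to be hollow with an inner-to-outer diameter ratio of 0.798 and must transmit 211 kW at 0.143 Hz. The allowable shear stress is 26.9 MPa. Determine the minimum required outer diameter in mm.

ω = 2π·0.143 = 0.8985 rad/s, so T = P/ω = 211×10³ / 0.8985 = 234800 N·m.
For a hollow shaft with d_i/d_o = 0.798: τ_max = 16T/(π d_o³ (1−k⁴)), so d_o = [16T/(π τ_allow (1−k⁴))]^(1/3) = [16·234800/(π·2.69×10^7·0.5945)]^(1/3) = 0.4213 m.

421 mm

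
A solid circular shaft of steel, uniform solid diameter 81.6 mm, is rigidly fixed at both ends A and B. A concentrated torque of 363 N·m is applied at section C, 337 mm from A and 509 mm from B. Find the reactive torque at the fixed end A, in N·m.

With uniform GJ and both ends fixed, compatibility θ_AC = θ_CB gives T_A·a = T_B·b, together with T_A + T_B = T₀.
T_A = T₀·b/(a+b) = 363.0·509/846.0 = 218.4 N·m; T_B = 144.6 N·m.

218 N·m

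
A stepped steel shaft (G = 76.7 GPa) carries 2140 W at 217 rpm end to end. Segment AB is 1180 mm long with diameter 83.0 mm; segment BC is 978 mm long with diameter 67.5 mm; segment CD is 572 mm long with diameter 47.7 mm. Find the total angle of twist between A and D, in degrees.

ω = 2π·217/60 = 22.72 rad/s, so T = P/ω = 2140 / 22.72 = 94.17 N·m.
J_AB = π(0.0830)⁴/32 = 4.66×10^-6 m⁴; J_BC = π(0.0675)⁴/32 = 2.04×10^-6 m⁴; J_CD = π(0.0477)⁴/32 = 5.08×10^-7 m⁴.
θ = (T/G)·Σ L_i/J_i = (94.17/76.7×10⁹)·(1.18/4.66×10^-6 + 0.978/2.04×10^-6 + 0.572/5.08×10^-7) = 2.282×10^-3 rad.

0.131°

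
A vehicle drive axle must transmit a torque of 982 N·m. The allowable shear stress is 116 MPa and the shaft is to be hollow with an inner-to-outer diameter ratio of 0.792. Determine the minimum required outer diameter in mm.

41.4 mm

For a hollow shaft with d_i/d_o = 0.792: τ_max = 16T/(π d_o³ (1−k⁴)), so d_o = [16T/(π τ_allow (1−k⁴))]^(1/3) = [16·982.0/(π·1.16×10^8·0.6065)]^(1/3) = 0.04142 m.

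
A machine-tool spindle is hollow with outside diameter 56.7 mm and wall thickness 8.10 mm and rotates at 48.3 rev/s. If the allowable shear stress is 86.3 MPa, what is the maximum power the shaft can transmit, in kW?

J = π(d_o⁴ − d_i⁴)/32 = π(0.0567⁴ − 0.0405⁴)/32 = 7.506×10^-7 m⁴.
T_max = τ_allow·J/r = 8.63×10^7 × 7.506×10^-7 / 0.0284 = 2285 N·m.
ω = 2π·48.3 = 303.5 rad/s, so P_max = T_max·ω = 6.934×10^5 W.

693 kW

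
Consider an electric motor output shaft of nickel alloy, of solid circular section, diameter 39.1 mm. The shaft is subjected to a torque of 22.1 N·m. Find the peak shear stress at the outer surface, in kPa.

1880 kPa

J = πd⁴/32 = π(0.0391)⁴/32 = 2.295×10^-7 m⁴.
τ_max = T·r/J = 22.10 × 0.0196 / 2.295×10^-7 = 1.883×10^6 Pa.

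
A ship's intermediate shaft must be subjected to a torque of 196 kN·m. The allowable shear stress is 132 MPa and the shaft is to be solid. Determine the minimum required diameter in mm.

196 mm

For a solid shaft τ_max = 16T/(πd³), so d = (16T/(π τ_allow))^(1/3) = (16·196000/(π·1.32×10^8))^(1/3) = 0.1963 m.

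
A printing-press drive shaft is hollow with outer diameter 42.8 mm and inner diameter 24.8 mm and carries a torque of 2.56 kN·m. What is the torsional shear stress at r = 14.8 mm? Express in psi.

18800 psi

J = π(d_o⁴ − d_i⁴)/32 = π(0.0428⁴ − 0.0248⁴)/32 = 2.923×10^-7 m⁴.
Shear stress varies linearly with radius: τ = T·r/J = 2560 × 0.0148 / 2.923×10^-7 = 1.296×10^8 Pa.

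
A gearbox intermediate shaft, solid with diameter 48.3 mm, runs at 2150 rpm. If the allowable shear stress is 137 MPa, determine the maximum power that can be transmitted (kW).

682 kW

J = πd⁴/32 = π(0.0483)⁴/32 = 5.343×10^-7 m⁴.
T_max = τ_allow·J/r = 1.37×10^8 × 5.343×10^-7 / 0.0241 = 3031 N·m.
ω = 2π·2150/60 = 225.1 rad/s, so P_max = T_max·ω = 6.824×10^5 W.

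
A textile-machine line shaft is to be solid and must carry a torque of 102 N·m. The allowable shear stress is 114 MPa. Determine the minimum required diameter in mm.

16.6 mm

For a solid shaft τ_max = 16T/(πd³), so d = (16T/(π τ_allow))^(1/3) = (16·102.0/(π·1.14×10^8))^(1/3) = 0.01658 m.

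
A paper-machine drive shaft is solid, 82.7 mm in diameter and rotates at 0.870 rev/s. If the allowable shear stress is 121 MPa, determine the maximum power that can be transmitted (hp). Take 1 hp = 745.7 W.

J = πd⁴/32 = π(0.0827)⁴/32 = 4.592×10^-6 m⁴.
T_max = τ_allow·J/r = 1.21×10^8 × 4.592×10^-6 / 0.0414 = 13440 N·m.
ω = 2π·0.870 = 5.466 rad/s, so P_max = T_max·ω = 7.346×10^4 W.

98.5 hp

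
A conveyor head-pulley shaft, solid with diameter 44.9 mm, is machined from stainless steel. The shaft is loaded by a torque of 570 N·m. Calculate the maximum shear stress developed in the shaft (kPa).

J = πd⁴/32 = π(0.0449)⁴/32 = 3.990×10^-7 m⁴.
τ_max = T·r/J = 570.0 × 0.0224 / 3.990×10^-7 = 3.207×10^7 Pa.

32100 kPa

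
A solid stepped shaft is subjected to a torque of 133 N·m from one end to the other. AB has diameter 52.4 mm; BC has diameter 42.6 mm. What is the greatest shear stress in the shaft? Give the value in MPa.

8.76 MPa

Under the same torque, τ_max = 16T/(πd³) is largest where d is smallest — segment BC (d = 42.6 mm).
τ_max = 16·133.0/(π·(0.0426)³) = 8.762×10^6 Pa.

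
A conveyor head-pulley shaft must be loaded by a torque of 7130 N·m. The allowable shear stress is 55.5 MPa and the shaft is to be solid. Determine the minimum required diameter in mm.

For a solid shaft τ_max = 16T/(πd³), so d = (16T/(π τ_allow))^(1/3) = (16·7130/(π·5.55×10^7))^(1/3) = 0.08681 m.

86.8 mm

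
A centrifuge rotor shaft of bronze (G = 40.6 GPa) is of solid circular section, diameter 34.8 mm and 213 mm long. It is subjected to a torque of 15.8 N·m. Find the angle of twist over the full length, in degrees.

0.0330°

J = πd⁴/32 = π(0.0348)⁴/32 = 1.440×10^-7 m⁴.
θ = T·L/(G·J) = 15.80 × 0.213 / (40.6×10⁹ × 1.440×10^-7) = 5.757×10^-4 rad.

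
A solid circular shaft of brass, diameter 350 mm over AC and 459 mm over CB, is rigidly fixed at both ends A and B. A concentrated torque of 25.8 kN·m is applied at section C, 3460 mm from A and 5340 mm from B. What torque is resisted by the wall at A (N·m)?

Compatibility: T_A·a/J_AC = T_B·b/J_CB with T_A + T_B = T₀.
J_AC = 1.47×10^-3 m⁴, J_CB = 4.36×10^-3 m⁴, so T_A = T₀·(J_AC/a)/((J_AC/a)+(J_CB/b)) = 8846 N·m, T_B = 16950 N·m.

8850 N·m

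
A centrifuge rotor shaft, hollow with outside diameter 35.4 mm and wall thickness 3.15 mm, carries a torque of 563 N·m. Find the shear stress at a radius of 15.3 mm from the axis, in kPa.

103000 kPa

J = π(d_o⁴ − d_i⁴)/32 = π(0.0354⁴ − 0.0291⁴)/32 = 8.377×10^-8 m⁴.
Shear stress varies linearly with radius: τ = T·r/J = 563.0 × 0.0153 / 8.377×10^-8 = 1.028×10^8 Pa.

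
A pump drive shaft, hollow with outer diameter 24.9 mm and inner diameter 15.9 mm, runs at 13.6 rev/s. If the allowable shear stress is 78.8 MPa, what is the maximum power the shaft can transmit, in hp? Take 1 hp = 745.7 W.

J = π(d_o⁴ − d_i⁴)/32 = π(0.0249⁴ − 0.0159⁴)/32 = 3.146×10^-8 m⁴.
T_max = τ_allow·J/r = 7.88×10^7 × 3.146×10^-8 / 0.0124 = 199.2 N·m.
ω = 2π·13.6 = 85.45 rad/s, so P_max = T_max·ω = 1.702×10^4 W.

22.8 hp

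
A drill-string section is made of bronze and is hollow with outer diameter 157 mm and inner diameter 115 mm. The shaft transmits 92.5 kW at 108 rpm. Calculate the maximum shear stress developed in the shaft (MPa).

ω = 2π·108/60 = 11.31 rad/s, so T = P/ω = 92.5×10³ / 11.31 = 8179 N·m.
J = π(d_o⁴ − d_i⁴)/32 = π(0.157⁴ − 0.115⁴)/32 = 4.248×10^-5 m⁴.
τ_max = T·r/J = 8179 × 0.0785 / 4.248×10^-5 = 1.511×10^7 Pa.

15.1 MPa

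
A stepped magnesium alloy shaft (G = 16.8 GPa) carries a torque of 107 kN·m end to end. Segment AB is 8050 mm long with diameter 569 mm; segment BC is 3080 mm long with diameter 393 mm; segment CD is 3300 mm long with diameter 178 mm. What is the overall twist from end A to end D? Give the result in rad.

0.227 rad

J_AB = π(0.569)⁴/32 = 0.0103 m⁴; J_BC = π(0.393)⁴/32 = 2.34×10^-3 m⁴; J_CD = π(0.178)⁴/32 = 9.86×10^-5 m⁴.
θ = (T/G)·Σ L_i/J_i = (107000/16.8×10⁹)·(8.05/0.0103 + 3.08/2.34×10^-3 + 3.30/9.86×10^-5) = 0.2266 rad.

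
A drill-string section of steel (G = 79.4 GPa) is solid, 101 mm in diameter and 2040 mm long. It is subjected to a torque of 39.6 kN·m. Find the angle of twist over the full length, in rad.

0.0996 rad

J = πd⁴/32 = π(0.101)⁴/32 = 1.022×10^-5 m⁴.
θ = T·L/(G·J) = 39600 × 2.04 / (79.4×10⁹ × 1.022×10^-5) = 0.09959 rad.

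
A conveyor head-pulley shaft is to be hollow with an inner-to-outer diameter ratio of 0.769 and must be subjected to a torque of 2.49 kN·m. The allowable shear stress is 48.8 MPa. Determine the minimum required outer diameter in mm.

73.7 mm

For a hollow shaft with d_i/d_o = 0.769: τ_max = 16T/(π d_o³ (1−k⁴)), so d_o = [16T/(π τ_allow (1−k⁴))]^(1/3) = [16·2490/(π·4.88×10^7·0.6503)]^(1/3) = 0.07366 m.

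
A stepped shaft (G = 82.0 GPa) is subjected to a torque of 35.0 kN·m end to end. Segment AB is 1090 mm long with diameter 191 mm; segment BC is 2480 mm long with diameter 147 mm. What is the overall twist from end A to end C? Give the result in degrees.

1.53°

J_AB = π(0.191)⁴/32 = 1.31×10^-4 m⁴; J_BC = π(0.147)⁴/32 = 4.58×10^-5 m⁴.
θ = (T/G)·Σ L_i/J_i = (35000/82.0×10⁹)·(1.09/1.31×10^-4 + 2.48/4.58×10^-5) = 0.02665 rad.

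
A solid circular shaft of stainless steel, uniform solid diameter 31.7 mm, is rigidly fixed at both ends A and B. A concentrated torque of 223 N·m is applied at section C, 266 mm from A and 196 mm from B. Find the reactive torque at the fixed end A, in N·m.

94.6 N·m

With uniform GJ and both ends fixed, compatibility θ_AC = θ_CB gives T_A·a = T_B·b, together with T_A + T_B = T₀.
T_A = T₀·b/(a+b) = 223.0·196/462.0 = 94.61 N·m; T_B = 128.4 N·m.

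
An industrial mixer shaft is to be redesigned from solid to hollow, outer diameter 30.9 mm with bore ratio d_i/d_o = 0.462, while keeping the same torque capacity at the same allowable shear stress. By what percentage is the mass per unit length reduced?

18.9 %

Equal τ_max and T ⇒ the solid shaft needs d_s³ = d_o³(1−k⁴), so d_s = 30.9·(1−0.462⁴)^(1/3) = 30.42 mm.
Area ratio A_h/A_s = d_o²(1−k²)/d_s² = (1−k²)/(1−k⁴)^(2/3) = 0.8114.
Mass saving = 1 − 0.8114 = 18.9 %.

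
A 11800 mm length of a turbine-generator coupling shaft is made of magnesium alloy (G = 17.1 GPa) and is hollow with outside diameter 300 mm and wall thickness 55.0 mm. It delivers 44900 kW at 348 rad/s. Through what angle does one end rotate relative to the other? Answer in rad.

0.133 rad

ω = 348 rad/s, so T = P/ω = 44900×10³ / 348.0 = 129000 N·m.
J = π(d_o⁴ − d_i⁴)/32 = π(0.300⁴ − 0.190⁴)/32 = 6.673×10^-4 m⁴.
θ = T·L/(G·J) = 129000 × 11.8 / (17.1×10⁹ × 6.673×10^-4) = 0.1334 rad.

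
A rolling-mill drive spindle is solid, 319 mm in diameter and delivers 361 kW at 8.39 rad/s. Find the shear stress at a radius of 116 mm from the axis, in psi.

712 psi

ω = 8.39 rad/s, so T = P/ω = 361×10³ / 8.390 = 43030 N·m.
J = πd⁴/32 = π(0.319)⁴/32 = 1.017×10^-3 m⁴.
Shear stress varies linearly with radius: τ = T·r/J = 43030 × 0.116 / 1.017×10^-3 = 4.910×10^6 Pa.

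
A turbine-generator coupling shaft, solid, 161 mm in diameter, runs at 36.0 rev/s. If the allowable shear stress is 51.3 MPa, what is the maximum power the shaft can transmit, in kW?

9510 kW

J = πd⁴/32 = π(0.161)⁴/32 = 6.596×10^-5 m⁴.
T_max = τ_allow·J/r = 5.13×10^7 × 6.596×10^-5 / 0.0805 = 42040 N·m.
ω = 2π·36.0 = 226.2 rad/s, so P_max = T_max·ω = 9.508×10^6 W.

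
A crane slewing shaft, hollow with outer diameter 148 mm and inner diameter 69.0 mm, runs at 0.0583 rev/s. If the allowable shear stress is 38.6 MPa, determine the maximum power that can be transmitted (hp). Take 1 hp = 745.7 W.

11.5 hp

J = π(d_o⁴ − d_i⁴)/32 = π(0.148⁴ − 0.0690⁴)/32 = 4.488×10^-5 m⁴.
T_max = τ_allow·J/r = 3.86×10^7 × 4.488×10^-5 / 0.0740 = 23410 N·m.
ω = 2π·0.0583 = 0.3663 rad/s, so P_max = T_max·ω = 8575 W.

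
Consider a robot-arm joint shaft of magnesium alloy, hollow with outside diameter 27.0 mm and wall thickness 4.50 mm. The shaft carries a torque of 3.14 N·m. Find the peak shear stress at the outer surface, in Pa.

1.01e6 Pa

J = π(d_o⁴ − d_i⁴)/32 = π(0.0270⁴ − 0.0180⁴)/32 = 4.187×10^-8 m⁴.
τ_max = T·r/J = 3.140 × 0.0135 / 4.187×10^-8 = 1.012×10^6 Pa.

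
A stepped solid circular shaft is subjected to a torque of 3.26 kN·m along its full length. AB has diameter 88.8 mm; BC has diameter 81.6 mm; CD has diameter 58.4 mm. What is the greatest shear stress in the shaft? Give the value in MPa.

Under the same torque, τ_max = 16T/(πd³) is largest where d is smallest — segment CD (d = 58.4 mm).
τ_max = 16·3260/(π·(0.0584)³) = 8.336×10^7 Pa.

83.4 MPa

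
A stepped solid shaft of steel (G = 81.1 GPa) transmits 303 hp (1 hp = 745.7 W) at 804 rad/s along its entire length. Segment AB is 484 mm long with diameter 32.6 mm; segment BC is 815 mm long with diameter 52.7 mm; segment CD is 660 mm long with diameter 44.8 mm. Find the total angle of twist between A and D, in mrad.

ω = 804 rad/s, so T = P/ω = 303×745.7 / 804.0 = 281.0 N·m.
J_AB = π(0.0326)⁴/32 = 1.11×10^-7 m⁴; J_BC = π(0.0527)⁴/32 = 7.57×10^-7 m⁴; J_CD = π(0.0448)⁴/32 = 3.95×10^-7 m⁴.
θ = (T/G)·Σ L_i/J_i = (281.0/81.1×10⁹)·(0.484/1.11×10^-7 + 0.815/7.57×10^-7 + 0.660/3.95×10^-7) = 0.02464 rad.

24.6 mrad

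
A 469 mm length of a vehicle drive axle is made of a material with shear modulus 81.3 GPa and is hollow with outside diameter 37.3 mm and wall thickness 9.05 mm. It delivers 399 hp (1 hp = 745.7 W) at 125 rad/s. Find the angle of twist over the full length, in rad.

0.0777 rad

ω = 125 rad/s, so T = P/ω = 399×745.7 / 125.0 = 2380 N·m.
J = π(d_o⁴ − d_i⁴)/32 = π(0.0373⁴ − 0.0192⁴)/32 = 1.767×10^-7 m⁴.
θ = T·L/(G·J) = 2380 × 0.469 / (81.3×10⁹ × 1.767×10^-7) = 0.07771 rad.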